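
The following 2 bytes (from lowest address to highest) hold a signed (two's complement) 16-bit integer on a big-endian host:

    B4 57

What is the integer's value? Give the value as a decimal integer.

Big-endian stores the most-significant byte at the lowest address.
The bytes are already most-significant first: 0xB457.
Top bit is set, so as a signed 16-bit value this is 0xB457 − 2^16 = -19369.

-19369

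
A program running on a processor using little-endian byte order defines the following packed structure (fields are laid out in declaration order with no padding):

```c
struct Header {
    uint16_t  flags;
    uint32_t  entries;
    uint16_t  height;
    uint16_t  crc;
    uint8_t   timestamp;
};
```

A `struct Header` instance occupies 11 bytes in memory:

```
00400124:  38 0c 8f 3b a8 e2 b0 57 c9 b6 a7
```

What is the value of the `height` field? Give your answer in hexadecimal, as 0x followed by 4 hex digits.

0x57B0

`height` follows `flags` (2 B), `entries` (4 B), so it starts at offset 2 + 4 = 6 and occupies 2 bytes.
Bytes at offsets 6..7: B0 57.
Little-endian: lowest address holds the least-significant byte.
Reassemble most-significant byte first: 57 B0 → 0x57B0.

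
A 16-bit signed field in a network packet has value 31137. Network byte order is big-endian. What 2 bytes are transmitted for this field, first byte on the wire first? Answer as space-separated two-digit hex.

79 A1

31137 in hexadecimal, padded to 16 bits, is 0x79A1.
Split into bytes (most-significant first): 79 A1.
Big-endian stores the most-significant byte at the lowest address.
So the memory order matches the most-significant-first order: 79 A1.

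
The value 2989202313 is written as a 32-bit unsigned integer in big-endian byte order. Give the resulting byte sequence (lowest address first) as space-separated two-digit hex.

B2 2B 9B 89

2989202313 in hexadecimal, padded to 32 bits, is 0xB22B9B89.
Split into bytes (most-significant first): B2 2B 9B 89.
In big-endian order the high byte comes first in memory.
So the memory order matches the most-significant-first order: B2 2B 9B 89.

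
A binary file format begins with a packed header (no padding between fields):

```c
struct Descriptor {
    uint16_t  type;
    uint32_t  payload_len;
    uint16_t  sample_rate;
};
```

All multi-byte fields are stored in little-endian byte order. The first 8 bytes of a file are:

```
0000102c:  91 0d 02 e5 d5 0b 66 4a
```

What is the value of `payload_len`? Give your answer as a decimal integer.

198567170

`payload_len` follows `type` (2 bytes), so it starts at byte offset 2 and occupies 4 bytes.
Bytes at offsets 2..5: 02 E5 D5 0B.
In little-endian order the low byte comes first in memory.
Reassemble most-significant byte first: 0B D5 E5 02 → 0x0BD5E502.
0x0BD5E502 = 198567170.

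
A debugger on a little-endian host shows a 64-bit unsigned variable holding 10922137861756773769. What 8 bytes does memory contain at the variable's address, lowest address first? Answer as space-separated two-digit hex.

89 65 DB 6D 84 3A 93 97

10922137861756773769 in hexadecimal, padded to 64 bits, is 0x97933A846DDB6589.
Split into bytes (most-significant first): 97 93 3A 84 6D DB 65 89.
In little-endian order the low byte comes first in memory.
So at ascending addresses the bytes are 89 65 DB 6D 84 3A 93 97.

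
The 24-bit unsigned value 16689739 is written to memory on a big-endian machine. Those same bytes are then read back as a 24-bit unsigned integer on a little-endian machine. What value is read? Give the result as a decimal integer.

4958974

16689739 in 24-bit hexadecimal is 0xFEAA4B.
Stored big-endian, the bytes at ascending addresses are FE AA 4B.
Read back as little-endian, the first byte is least significant, giving 0x4BAAFE.
0x4BAAFE = 4958974.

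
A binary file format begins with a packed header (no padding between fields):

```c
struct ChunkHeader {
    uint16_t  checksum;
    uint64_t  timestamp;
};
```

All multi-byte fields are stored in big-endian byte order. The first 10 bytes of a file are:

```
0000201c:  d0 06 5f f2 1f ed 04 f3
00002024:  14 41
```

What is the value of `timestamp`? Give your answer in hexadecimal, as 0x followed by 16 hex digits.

0x5FF21FED04F31441

`timestamp` follows `checksum` (2 bytes), so it starts at byte offset 2 and occupies 8 bytes.
Bytes at offsets 2..9: 5F F2 1F ED 04 F3 14 41.
In big-endian order the high byte comes first in memory.
The bytes are already most-significant first: 0x5FF21FED04F31441.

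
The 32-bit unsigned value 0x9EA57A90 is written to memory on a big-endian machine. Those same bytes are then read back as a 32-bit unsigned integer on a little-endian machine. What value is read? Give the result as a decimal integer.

2423956894

Stored big-endian, the bytes at ascending addresses are 9E A5 7A 90.
Read back as little-endian, the first byte is least significant, giving 0x907AA59E.
0x907AA59E = 2423956894.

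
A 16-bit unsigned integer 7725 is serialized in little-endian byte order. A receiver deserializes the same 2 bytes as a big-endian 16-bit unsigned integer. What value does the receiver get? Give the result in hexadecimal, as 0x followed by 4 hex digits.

0x2D1E

7725 in 16-bit hexadecimal is 0x1E2D.
Stored little-endian, the bytes at ascending addresses are 2D 1E.
Read back as big-endian, the last byte is least significant, giving 0x2D1E.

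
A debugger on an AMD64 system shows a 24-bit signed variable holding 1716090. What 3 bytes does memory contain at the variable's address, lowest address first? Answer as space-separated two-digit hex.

7A 2F 1A

1716090 in hexadecimal, padded to 24 bits, is 0x1A2F7A.
Split into bytes (most-significant first): 1A 2F 7A.
In little-endian order the low byte comes first in memory.
So at ascending addresses the bytes are 7A 2F 1A.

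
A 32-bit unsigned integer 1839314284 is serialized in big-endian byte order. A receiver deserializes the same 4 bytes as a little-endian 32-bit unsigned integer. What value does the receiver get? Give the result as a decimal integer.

1823842669

1839314284 in 32-bit hexadecimal is 0x6DA1B56C.
Stored big-endian, the bytes at ascending addresses are 6D A1 B5 6C.
Read back as little-endian, the first byte is least significant, giving 0x6CB5A16D.
0x6CB5A16D = 1823842669.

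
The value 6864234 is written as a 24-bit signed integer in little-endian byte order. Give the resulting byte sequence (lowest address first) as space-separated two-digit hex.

6A BD 68

6864234 in hexadecimal, padded to 24 bits, is 0x68BD6A.
Split into bytes (most-significant first): 68 BD 6A.
Little-endian: lowest address holds the least-significant byte.
So at ascending addresses the bytes are 6A BD 68.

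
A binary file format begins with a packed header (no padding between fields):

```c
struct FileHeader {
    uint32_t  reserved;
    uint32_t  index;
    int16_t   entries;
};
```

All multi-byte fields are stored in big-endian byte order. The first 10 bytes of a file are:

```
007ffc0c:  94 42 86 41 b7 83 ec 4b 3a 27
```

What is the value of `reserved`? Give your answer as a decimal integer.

`reserved` is the first field, at byte offset 0, occupying 4 bytes.
Bytes at offsets 0..3: 94 42 86 41.
Big-endian: lowest address holds the most-significant byte.
The bytes are already most-significant first: 0x94428641.
0x94428641 = 2487387713.

2487387713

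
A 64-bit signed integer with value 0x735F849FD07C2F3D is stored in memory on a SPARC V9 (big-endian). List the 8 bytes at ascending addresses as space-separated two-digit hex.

73 5F 84 9F D0 7C 2F 3D

Split into bytes (most-significant first): 73 5F 84 9F D0 7C 2F 3D.
Big-endian stores the most-significant byte at the lowest address.
So the memory order matches the most-significant-first order: 73 5F 84 9F D0 7C 2F 3D.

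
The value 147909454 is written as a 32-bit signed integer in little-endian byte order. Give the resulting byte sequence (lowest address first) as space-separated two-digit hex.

147909454 in hexadecimal, padded to 32 bits, is 0x08D0EB4E.
Split into bytes (most-significant first): 08 D0 EB 4E.
Little-endian stores the least-significant byte at the lowest address.
So at ascending addresses the bytes are 4E EB D0 08.

4E EB D0 08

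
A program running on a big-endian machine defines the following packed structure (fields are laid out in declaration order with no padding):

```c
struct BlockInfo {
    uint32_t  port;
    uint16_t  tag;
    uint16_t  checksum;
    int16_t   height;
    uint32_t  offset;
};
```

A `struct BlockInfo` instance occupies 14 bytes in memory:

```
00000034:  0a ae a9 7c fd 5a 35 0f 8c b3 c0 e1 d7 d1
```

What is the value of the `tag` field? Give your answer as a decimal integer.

64858

`tag` follows `port` (4 bytes), so it starts at byte offset 4 and occupies 2 bytes.
Bytes at offsets 4..5: FD 5A.
In big-endian order the high byte comes first in memory.
The bytes are already most-significant first: 0xFD5A.
0xFD5A = 64858.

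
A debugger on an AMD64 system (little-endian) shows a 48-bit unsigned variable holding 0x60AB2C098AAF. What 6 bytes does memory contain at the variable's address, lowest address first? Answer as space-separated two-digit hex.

AF 8A 09 2C AB 60

Split into bytes (most-significant first): 60 AB 2C 09 8A AF.
In little-endian order the low byte comes first in memory.
So at ascending addresses the bytes are AF 8A 09 2C AB 60.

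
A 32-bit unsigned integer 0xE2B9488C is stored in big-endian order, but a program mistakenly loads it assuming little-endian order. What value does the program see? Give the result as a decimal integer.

Stored big-endian, the bytes at ascending addresses are E2 B9 48 8C.
Read back as little-endian, the first byte is least significant, giving 0x8C48B9E2.
0x8C48B9E2 = 2353576418.

2353576418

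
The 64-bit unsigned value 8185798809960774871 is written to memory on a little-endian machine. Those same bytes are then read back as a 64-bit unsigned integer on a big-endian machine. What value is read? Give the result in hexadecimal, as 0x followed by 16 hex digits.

0xD7FC86BEA5CC9971

8185798809960774871 in 64-bit hexadecimal is 0x7199CCA5BE86FCD7.
Stored little-endian, the bytes at ascending addresses are D7 FC 86 BE A5 CC 99 71.
Read back as big-endian, the last byte is least significant, giving 0xD7FC86BEA5CC9971.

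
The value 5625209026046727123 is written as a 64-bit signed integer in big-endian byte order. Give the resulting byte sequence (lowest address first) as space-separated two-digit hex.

4E 10 C1 CE 38 D6 13 D3

5625209026046727123 in hexadecimal, padded to 64 bits, is 0x4E10C1CE38D613D3.
Split into bytes (most-significant first): 4E 10 C1 CE 38 D6 13 D3.
In big-endian order the high byte comes first in memory.
So the memory order matches the most-significant-first order: 4E 10 C1 CE 38 D6 13 D3.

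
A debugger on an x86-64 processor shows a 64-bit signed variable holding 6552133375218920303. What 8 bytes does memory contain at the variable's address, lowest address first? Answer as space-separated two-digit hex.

6F AB E7 0E 97 DA ED 5A

6552133375218920303 in hexadecimal, padded to 64 bits, is 0x5AEDDA970EE7AB6F.
Split into bytes (most-significant first): 5A ED DA 97 0E E7 AB 6F.
Little-endian stores the least-significant byte at the lowest address.
So at ascending addresses the bytes are 6F AB E7 0E 97 DA ED 5A.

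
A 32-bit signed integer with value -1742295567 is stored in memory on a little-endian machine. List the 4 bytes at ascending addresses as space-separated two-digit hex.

F1 AD 26 98

Two's complement of -1742295567 in 32 bits: 1742295567 = 0x67D9520F; invert → 0x9826ADF0; add 1 → 0x9826ADF1.
Split into bytes (most-significant first): 98 26 AD F1.
In little-endian order the low byte comes first in memory.
So at ascending addresses the bytes are F1 AD 26 98.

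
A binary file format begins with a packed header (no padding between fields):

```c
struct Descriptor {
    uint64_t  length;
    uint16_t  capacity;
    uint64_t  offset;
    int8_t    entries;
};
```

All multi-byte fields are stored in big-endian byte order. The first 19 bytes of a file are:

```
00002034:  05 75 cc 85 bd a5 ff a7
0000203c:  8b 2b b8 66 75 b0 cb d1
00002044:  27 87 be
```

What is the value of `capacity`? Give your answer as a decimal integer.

`capacity` follows `length` (8 bytes), so it starts at byte offset 8 and occupies 2 bytes.
Bytes at offsets 8..9: 8B 2B.
Big-endian: lowest address holds the most-significant byte.
The bytes are already most-significant first: 0x8B2B.
0x8B2B = 35627.

35627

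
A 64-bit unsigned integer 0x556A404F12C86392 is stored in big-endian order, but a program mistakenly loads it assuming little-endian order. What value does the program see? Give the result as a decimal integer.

Stored big-endian, the bytes at ascending addresses are 55 6A 40 4F 12 C8 63 92.
Read back as little-endian, the first byte is least significant, giving 0x9263C8124F406A55.
0x9263C8124F406A55 = 10548494733196421717.

10548494733196421717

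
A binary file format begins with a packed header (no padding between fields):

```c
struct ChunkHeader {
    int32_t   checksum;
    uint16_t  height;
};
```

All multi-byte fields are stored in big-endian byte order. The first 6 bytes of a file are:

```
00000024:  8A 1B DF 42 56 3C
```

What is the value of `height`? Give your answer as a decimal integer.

22076

`height` follows `checksum` (4 bytes), so it starts at byte offset 4 and occupies 2 bytes.
Bytes at offsets 4..5: 56 3C.
In big-endian order the high byte comes first in memory.
The bytes are already most-significant first: 0x563C.
0x563C = 22076.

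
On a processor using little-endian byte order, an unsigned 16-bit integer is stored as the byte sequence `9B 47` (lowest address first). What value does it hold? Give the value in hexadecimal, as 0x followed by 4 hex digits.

Little-endian: lowest address holds the least-significant byte.
Reassemble most-significant byte first: 47 9B → 0x479B.

0x479B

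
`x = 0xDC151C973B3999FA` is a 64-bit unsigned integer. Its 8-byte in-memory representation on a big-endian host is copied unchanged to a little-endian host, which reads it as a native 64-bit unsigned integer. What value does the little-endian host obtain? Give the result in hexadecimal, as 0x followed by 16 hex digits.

0xFA99393B971C15DC

Stored big-endian, the bytes at ascending addresses are DC 15 1C 97 3B 39 99 FA.
Read back as little-endian, the first byte is least significant, giving 0xFA99393B971C15DC.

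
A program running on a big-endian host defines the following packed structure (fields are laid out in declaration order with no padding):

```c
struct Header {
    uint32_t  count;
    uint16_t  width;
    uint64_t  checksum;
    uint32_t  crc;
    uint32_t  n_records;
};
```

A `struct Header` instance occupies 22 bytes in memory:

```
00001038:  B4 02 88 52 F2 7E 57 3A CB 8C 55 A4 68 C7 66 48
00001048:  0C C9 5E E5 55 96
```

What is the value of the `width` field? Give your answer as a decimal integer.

62078

`width` follows `count` (4 bytes), so it starts at byte offset 4 and occupies 2 bytes.
Bytes at offsets 4..5: F2 7E.
Big-endian stores the most-significant byte at the lowest address.
The bytes are already most-significant first: 0xF27E.
0xF27E = 62078.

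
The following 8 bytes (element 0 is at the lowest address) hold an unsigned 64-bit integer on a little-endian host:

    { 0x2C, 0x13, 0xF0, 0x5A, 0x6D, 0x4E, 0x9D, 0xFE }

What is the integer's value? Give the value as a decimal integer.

Little-endian stores the least-significant byte at the lowest address.
Reassemble most-significant byte first: FE 9D 4E 6D 5A F0 13 2C → 0xFE9D4E6D5AF0132C.
0xFE9D4E6D5AF0132C = 18346906688561353516.

18346906688561353516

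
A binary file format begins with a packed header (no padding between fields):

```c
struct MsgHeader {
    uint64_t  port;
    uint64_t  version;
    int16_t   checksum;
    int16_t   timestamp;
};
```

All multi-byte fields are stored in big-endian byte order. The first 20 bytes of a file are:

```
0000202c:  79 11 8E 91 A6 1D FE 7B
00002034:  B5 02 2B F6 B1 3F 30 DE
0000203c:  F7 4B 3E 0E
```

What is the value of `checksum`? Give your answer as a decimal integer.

-2229

`checksum` follows `port` (8 B), `version` (8 B), so it starts at offset 8 + 8 = 16 and occupies 2 bytes.
Bytes at offsets 16..17: F7 4B.
In big-endian order the high byte comes first in memory.
The bytes are already most-significant first: 0xF74B.
Top bit is set, so as a signed 16-bit value this is 0xF74B − 2^16 = -2229.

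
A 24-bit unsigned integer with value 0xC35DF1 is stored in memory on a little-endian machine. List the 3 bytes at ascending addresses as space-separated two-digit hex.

Split into bytes (most-significant first): C3 5D F1.
Little-endian: lowest address holds the least-significant byte.
So at ascending addresses the bytes are F1 5D C3.

F1 5D C3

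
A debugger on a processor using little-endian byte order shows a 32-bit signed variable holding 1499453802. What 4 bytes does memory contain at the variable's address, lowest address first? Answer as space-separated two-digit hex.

1499453802 in hexadecimal, padded to 32 bits, is 0x595FD96A.
Split into bytes (most-significant first): 59 5F D9 6A.
In little-endian order the low byte comes first in memory.
So at ascending addresses the bytes are 6A D9 5F 59.

6A D9 5F 59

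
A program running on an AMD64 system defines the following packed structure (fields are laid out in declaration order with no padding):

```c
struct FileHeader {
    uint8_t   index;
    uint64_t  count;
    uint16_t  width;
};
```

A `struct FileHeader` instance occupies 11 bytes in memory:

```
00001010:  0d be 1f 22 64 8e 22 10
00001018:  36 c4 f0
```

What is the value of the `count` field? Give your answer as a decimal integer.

3895651672636137406

`count` follows `index` (1 byte), so it starts at byte offset 1 and occupies 8 bytes.
Bytes at offsets 1..8: BE 1F 22 64 8E 22 10 36.
Little-endian: lowest address holds the least-significant byte.
Reassemble most-significant byte first: 36 10 22 8E 64 22 1F BE → 0x3610228E64221FBE.
0x3610228E64221FBE = 3895651672636137406.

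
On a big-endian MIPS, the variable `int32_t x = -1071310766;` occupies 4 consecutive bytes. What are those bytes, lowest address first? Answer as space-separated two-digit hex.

C0 25 18 52

Two's complement of -1071310766 in 32 bits: 1071310766 = 0x3FDAE7AE; invert → 0xC0251851; add 1 → 0xC0251852.
Split into bytes (most-significant first): C0 25 18 52.
In big-endian order the high byte comes first in memory.
So the memory order matches the most-significant-first order: C0 25 18 52.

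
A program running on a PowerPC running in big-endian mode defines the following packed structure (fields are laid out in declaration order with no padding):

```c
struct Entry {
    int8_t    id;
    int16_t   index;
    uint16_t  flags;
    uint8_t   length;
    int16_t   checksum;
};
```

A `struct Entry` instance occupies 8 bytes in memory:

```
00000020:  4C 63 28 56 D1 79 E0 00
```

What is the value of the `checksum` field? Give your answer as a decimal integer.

-8192

`checksum` follows `id` (1 B), `index` (2 B), `flags` (2 B), `length` (1 B), so it starts at offset 1 + 2 + 2 + 1 = 6 and occupies 2 bytes.
Bytes at offsets 6..7: E0 00.
In big-endian order the high byte comes first in memory.
The bytes are already most-significant first: 0xE000.
Top bit is set, so as a signed 16-bit value this is 0xE000 − 2^16 = -8192.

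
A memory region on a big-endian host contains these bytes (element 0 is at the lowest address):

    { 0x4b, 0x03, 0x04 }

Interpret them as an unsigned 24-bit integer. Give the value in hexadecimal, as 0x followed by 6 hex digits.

Big-endian stores the most-significant byte at the lowest address.
The bytes are already most-significant first: 0x4B0304.

0x4B0304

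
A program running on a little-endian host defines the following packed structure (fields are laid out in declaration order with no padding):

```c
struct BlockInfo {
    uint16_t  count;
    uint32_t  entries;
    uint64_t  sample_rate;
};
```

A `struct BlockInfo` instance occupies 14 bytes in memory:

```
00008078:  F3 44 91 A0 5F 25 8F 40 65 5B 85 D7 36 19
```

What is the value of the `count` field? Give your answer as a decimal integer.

`count` is the first field, at byte offset 0, occupying 2 bytes.
Bytes at offsets 0..1: F3 44.
Little-endian: lowest address holds the least-significant byte.
Reassemble most-significant byte first: 44 F3 → 0x44F3.
0x44F3 = 17651.

17651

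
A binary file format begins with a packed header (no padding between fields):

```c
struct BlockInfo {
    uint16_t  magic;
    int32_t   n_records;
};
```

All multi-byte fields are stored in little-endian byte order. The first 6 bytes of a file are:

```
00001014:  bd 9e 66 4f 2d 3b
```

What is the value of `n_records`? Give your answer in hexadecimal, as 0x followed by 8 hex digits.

0x3B2D4F66

`n_records` follows `magic` (2 bytes), so it starts at byte offset 2 and occupies 4 bytes.
Bytes at offsets 2..5: 66 4F 2D 3B.
Little-endian: lowest address holds the least-significant byte.
Reassemble most-significant byte first: 3B 2D 4F 66 → 0x3B2D4F66.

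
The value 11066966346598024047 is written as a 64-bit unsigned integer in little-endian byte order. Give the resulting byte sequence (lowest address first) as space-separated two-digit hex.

11066966346598024047 in hexadecimal, padded to 64 bits, is 0x9995C341C62D836F.
Split into bytes (most-significant first): 99 95 C3 41 C6 2D 83 6F.
In little-endian order the low byte comes first in memory.
So at ascending addresses the bytes are 6F 83 2D C6 41 C3 95 99.

6F 83 2D C6 41 C3 95 99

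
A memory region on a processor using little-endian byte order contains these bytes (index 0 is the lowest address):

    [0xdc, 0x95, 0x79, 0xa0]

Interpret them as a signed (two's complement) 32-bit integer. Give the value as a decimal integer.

-1602644516

In little-endian order the low byte comes first in memory.
Reassemble most-significant byte first: A0 79 95 DC → 0xA07995DC.
Top bit is set, so as a signed 32-bit value this is 0xA07995DC − 2^32 = -1602644516.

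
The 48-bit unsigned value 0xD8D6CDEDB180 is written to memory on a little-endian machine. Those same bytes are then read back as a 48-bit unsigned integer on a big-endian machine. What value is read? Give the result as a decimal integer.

Stored little-endian, the bytes at ascending addresses are 80 B1 ED CD D6 D8.
Read back as big-endian, the last byte is least significant, giving 0x80B1EDCDD6D8.
0x80B1EDCDD6D8 = 141501687256792.

141501687256792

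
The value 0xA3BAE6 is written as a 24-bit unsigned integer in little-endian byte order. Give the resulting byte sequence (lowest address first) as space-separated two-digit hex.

Split into bytes (most-significant first): A3 BA E6.
Little-endian stores the least-significant byte at the lowest address.
So at ascending addresses the bytes are E6 BA A3.

E6 BA A3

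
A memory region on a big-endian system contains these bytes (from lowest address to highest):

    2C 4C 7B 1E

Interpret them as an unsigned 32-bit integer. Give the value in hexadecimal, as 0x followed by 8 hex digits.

Big-endian: lowest address holds the most-significant byte.
The bytes are already most-significant first: 0x2C4C7B1E.

0x2C4C7B1E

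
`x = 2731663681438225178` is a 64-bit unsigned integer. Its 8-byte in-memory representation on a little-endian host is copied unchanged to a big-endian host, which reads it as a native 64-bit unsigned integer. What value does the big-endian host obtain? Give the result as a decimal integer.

1879116162639456293

2731663681438225178 in 64-bit hexadecimal is 0x25E8D1A531F6131A.
Stored little-endian, the bytes at ascending addresses are 1A 13 F6 31 A5 D1 E8 25.
Read back as big-endian, the last byte is least significant, giving 0x1A13F631A5D1E825.
0x1A13F631A5D1E825 = 1879116162639456293.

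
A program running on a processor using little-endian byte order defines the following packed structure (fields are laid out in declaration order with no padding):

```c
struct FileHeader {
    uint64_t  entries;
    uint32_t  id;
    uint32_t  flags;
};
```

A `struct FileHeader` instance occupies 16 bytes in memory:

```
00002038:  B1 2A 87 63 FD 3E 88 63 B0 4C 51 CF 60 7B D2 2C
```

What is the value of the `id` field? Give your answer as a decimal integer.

`id` follows `entries` (8 bytes), so it starts at byte offset 8 and occupies 4 bytes.
Bytes at offsets 8..11: B0 4C 51 CF.
Little-endian stores the least-significant byte at the lowest address.
Reassemble most-significant byte first: CF 51 4C B0 → 0xCF514CB0.
0xCF514CB0 = 3478211760.

3478211760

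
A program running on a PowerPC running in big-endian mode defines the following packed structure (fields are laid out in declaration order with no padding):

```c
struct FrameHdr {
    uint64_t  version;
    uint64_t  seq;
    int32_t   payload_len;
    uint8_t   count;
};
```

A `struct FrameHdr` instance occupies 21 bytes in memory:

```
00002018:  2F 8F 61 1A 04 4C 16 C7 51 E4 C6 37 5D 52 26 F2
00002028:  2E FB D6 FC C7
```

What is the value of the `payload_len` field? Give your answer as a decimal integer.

`payload_len` follows `version` (8 B), `seq` (8 B), so it starts at offset 8 + 8 = 16 and occupies 4 bytes.
Bytes at offsets 16..19: 2E FB D6 FC.
Big-endian: lowest address holds the most-significant byte.
The bytes are already most-significant first: 0x2EFBD6FC.
0x2EFBD6FC = 788256508.

788256508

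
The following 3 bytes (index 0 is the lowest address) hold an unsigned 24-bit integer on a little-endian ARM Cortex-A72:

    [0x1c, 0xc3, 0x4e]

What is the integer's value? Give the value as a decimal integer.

Little-endian stores the least-significant byte at the lowest address.
Reassemble most-significant byte first: 4E C3 1C → 0x4EC31C.
0x4EC31C = 5161756.

5161756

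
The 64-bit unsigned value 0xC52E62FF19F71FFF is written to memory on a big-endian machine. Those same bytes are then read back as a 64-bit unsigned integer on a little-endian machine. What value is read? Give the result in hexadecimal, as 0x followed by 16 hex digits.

0xFF1FF719FF622EC5

Stored big-endian, the bytes at ascending addresses are C5 2E 62 FF 19 F7 1F FF.
Read back as little-endian, the first byte is least significant, giving 0xFF1FF719FF622EC5.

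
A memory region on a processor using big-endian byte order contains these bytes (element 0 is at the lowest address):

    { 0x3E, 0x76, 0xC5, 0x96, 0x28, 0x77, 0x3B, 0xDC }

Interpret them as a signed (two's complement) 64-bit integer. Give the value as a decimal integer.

4501002126318058460

Big-endian: lowest address holds the most-significant byte.
The bytes are already most-significant first: 0x3E76C59628773BDC.
0x3E76C59628773BDC = 4501002126318058460.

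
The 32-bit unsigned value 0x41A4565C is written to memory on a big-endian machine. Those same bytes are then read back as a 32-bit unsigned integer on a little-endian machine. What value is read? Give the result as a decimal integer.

Stored big-endian, the bytes at ascending addresses are 41 A4 56 5C.
Read back as little-endian, the first byte is least significant, giving 0x5C56A441.
0x5C56A441 = 1549182017.

1549182017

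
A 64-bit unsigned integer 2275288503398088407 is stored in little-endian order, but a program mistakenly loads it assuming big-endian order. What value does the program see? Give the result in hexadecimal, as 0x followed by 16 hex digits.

0xD7BE92BED672931F

2275288503398088407 in 64-bit hexadecimal is 0x1F9372D6BE92BED7.
Stored little-endian, the bytes at ascending addresses are D7 BE 92 BE D6 72 93 1F.
Read back as big-endian, the last byte is least significant, giving 0xD7BE92BED672931F.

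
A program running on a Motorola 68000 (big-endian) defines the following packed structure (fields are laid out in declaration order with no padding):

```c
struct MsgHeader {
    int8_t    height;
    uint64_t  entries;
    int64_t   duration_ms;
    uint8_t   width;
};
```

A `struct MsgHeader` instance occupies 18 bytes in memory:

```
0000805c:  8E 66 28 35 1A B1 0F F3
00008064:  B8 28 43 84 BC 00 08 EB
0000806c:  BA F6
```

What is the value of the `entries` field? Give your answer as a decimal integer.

`entries` follows `height` (1 byte), so it starts at byte offset 1 and occupies 8 bytes.
Bytes at offsets 1..8: 66 28 35 1A B1 0F F3 B8.
Big-endian stores the most-significant byte at the lowest address.
The bytes are already most-significant first: 0x6628351AB10FF3B8.
0x6628351AB10FF3B8 = 7361191979693110200.

7361191979693110200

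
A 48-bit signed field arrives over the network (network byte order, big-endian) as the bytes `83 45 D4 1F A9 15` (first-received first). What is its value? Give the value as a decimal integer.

-137139041883883

In big-endian order the high byte comes first in memory.
The bytes are already most-significant first: 0x8345D41FA915.
Top bit is set, so as a signed 48-bit value this is 0x8345D41FA915 − 2^48 = -137139041883883.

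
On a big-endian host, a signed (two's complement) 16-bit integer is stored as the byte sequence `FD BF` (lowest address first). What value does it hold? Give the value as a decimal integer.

-577

In big-endian order the high byte comes first in memory.
The bytes are already most-significant first: 0xFDBF.
Top bit is set, so as a signed 16-bit value this is 0xFDBF − 2^16 = -577.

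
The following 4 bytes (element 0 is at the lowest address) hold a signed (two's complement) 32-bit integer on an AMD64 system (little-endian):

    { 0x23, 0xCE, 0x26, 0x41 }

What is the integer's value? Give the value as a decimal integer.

1093062179

In little-endian order the low byte comes first in memory.
Reassemble most-significant byte first: 41 26 CE 23 → 0x4126CE23.
0x4126CE23 = 1093062179.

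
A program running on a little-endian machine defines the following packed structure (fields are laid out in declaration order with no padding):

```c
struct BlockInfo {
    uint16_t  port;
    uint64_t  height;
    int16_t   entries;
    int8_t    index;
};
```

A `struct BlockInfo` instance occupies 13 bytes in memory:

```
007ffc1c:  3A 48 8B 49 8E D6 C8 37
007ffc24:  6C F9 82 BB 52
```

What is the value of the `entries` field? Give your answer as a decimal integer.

`entries` follows `port` (2 B), `height` (8 B), so it starts at offset 2 + 8 = 10 and occupies 2 bytes.
Bytes at offsets 10..11: 82 BB.
Little-endian stores the least-significant byte at the lowest address.
Reassemble most-significant byte first: BB 82 → 0xBB82.
Top bit is set, so as a signed 16-bit value this is 0xBB82 − 2^16 = -17534.

-17534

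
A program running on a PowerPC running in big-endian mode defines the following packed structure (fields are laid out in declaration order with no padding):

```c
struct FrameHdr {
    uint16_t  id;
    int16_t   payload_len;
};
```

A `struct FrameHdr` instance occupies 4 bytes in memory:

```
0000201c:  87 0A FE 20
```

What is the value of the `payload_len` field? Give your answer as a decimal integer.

-480

`payload_len` follows `id` (2 bytes), so it starts at byte offset 2 and occupies 2 bytes.
Bytes at offsets 2..3: FE 20.
In big-endian order the high byte comes first in memory.
The bytes are already most-significant first: 0xFE20.
Top bit is set, so as a signed 16-bit value this is 0xFE20 − 2^16 = -480.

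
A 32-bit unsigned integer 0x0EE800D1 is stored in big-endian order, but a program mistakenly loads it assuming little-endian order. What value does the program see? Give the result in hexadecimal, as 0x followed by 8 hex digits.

0xD100E80E

Stored big-endian, the bytes at ascending addresses are 0E E8 00 D1.
Read back as little-endian, the first byte is least significant, giving 0xD100E80E.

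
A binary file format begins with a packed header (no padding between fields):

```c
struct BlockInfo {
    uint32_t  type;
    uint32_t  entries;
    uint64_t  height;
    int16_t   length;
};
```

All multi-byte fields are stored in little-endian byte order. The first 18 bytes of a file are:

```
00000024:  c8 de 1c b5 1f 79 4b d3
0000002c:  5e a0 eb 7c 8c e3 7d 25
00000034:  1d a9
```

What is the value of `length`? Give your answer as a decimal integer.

`length` follows `type` (4 B), `entries` (4 B), `height` (8 B), so it starts at offset 4 + 4 + 8 = 16 and occupies 2 bytes.
Bytes at offsets 16..17: 1D A9.
Little-endian stores the least-significant byte at the lowest address.
Reassemble most-significant byte first: A9 1D → 0xA91D.
Top bit is set, so as a signed 16-bit value this is 0xA91D − 2^16 = -22243.

-22243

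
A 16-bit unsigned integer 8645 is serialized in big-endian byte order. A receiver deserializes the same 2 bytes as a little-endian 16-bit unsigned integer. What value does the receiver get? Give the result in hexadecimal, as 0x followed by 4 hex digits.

0xC521

8645 in 16-bit hexadecimal is 0x21C5.
Stored big-endian, the bytes at ascending addresses are 21 C5.
Read back as little-endian, the first byte is least significant, giving 0xC521.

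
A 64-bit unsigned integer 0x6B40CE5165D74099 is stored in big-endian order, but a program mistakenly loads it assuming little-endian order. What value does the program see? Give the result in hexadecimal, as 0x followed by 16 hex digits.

Stored big-endian, the bytes at ascending addresses are 6B 40 CE 51 65 D7 40 99.
Read back as little-endian, the first byte is least significant, giving 0x9940D76551CE406B.

0x9940D76551CE406B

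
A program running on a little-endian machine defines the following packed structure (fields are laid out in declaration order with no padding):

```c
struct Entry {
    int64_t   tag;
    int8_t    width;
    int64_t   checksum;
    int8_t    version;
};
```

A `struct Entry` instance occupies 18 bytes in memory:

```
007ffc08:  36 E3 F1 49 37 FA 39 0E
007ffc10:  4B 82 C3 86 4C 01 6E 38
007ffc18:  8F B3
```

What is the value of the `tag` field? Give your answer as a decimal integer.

`tag` is the first field, at byte offset 0, occupying 8 bytes.
Bytes at offsets 0..7: 36 E3 F1 49 37 FA 39 0E.
In little-endian order the low byte comes first in memory.
Reassemble most-significant byte first: 0E 39 FA 37 49 F1 E3 36 → 0x0E39FA3749F1E336.
0x0E39FA3749F1E336 = 1025125505574232886.

1025125505574232886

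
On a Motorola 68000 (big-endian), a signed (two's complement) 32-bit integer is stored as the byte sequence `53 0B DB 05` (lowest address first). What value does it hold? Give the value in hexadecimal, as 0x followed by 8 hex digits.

0x530BDB05

Big-endian: lowest address holds the most-significant byte.
The bytes are already most-significant first: 0x530BDB05.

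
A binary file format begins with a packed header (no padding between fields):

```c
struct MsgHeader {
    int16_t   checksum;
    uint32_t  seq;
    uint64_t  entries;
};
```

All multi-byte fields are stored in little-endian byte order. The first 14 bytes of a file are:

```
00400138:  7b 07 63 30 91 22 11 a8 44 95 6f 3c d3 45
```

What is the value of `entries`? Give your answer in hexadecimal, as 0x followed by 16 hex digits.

`entries` follows `checksum` (2 B), `seq` (4 B), so it starts at offset 2 + 4 = 6 and occupies 8 bytes.
Bytes at offsets 6..13: 11 A8 44 95 6F 3C D3 45.
Little-endian stores the least-significant byte at the lowest address.
Reassemble most-significant byte first: 45 D3 3C 6F 95 44 A8 11 → 0x45D33C6F9544A811.

0x45D33C6F9544A811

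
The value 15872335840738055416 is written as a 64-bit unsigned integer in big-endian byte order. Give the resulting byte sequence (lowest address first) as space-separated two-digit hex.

DC 45 DD 5A 16 E4 94 F8

15872335840738055416 in hexadecimal, padded to 64 bits, is 0xDC45DD5A16E494F8.
Split into bytes (most-significant first): DC 45 DD 5A 16 E4 94 F8.
Big-endian stores the most-significant byte at the lowest address.
So the memory order matches the most-significant-first order: DC 45 DD 5A 16 E4 94 F8.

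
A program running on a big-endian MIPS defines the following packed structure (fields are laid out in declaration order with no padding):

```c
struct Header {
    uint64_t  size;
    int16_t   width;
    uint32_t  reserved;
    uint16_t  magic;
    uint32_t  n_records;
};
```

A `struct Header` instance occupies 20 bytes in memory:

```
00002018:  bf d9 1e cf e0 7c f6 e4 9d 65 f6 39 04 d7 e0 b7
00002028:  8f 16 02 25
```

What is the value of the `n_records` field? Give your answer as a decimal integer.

2400584229

`n_records` follows `size` (8 B), `width` (2 B), `reserved` (4 B), `magic` (2 B), so it starts at offset 8 + 2 + 4 + 2 = 16 and occupies 4 bytes.
Bytes at offsets 16..19: 8F 16 02 25.
Big-endian: lowest address holds the most-significant byte.
The bytes are already most-significant first: 0x8F160225.
0x8F160225 = 2400584229.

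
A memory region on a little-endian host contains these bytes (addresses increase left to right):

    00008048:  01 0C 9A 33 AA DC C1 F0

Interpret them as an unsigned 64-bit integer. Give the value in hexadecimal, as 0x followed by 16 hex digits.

0xF0C1DCAA339A0C01

Little-endian stores the least-significant byte at the lowest address.
Reassemble most-significant byte first: F0 C1 DC AA 33 9A 0C 01 → 0xF0C1DCAA339A0C01.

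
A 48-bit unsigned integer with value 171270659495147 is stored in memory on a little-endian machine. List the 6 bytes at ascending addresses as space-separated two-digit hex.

171270659495147 in hexadecimal, padded to 48 bits, is 0x9BC50ED1D4EB.
Split into bytes (most-significant first): 9B C5 0E D1 D4 EB.
Little-endian stores the least-significant byte at the lowest address.
So at ascending addresses the bytes are EB D4 D1 0E C5 9B.

EB D4 D1 0E C5 9B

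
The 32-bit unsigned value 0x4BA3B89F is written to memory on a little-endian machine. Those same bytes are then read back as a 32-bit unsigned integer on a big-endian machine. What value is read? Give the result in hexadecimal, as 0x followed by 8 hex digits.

0x9FB8A34B

Stored little-endian, the bytes at ascending addresses are 9F B8 A3 4B.
Read back as big-endian, the last byte is least significant, giving 0x9FB8A34B.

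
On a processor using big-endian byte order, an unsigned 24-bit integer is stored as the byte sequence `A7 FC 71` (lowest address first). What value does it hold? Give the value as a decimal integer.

Big-endian stores the most-significant byte at the lowest address.
The bytes are already most-significant first: 0xA7FC71.
0xA7FC71 = 11009137.

11009137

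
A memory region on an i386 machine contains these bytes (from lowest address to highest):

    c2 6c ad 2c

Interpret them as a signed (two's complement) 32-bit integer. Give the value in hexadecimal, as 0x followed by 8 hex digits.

Little-endian stores the least-significant byte at the lowest address.
Reassemble most-significant byte first: 2C AD 6C C2 → 0x2CAD6CC2.

0x2CAD6CC2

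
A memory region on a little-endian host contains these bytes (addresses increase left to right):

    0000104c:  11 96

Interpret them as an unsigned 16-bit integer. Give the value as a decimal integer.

38417

In little-endian order the low byte comes first in memory.
Reassemble most-significant byte first: 96 11 → 0x9611.
0x9611 = 38417.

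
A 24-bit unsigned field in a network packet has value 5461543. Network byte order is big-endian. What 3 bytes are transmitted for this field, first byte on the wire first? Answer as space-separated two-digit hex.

5461543 in hexadecimal, padded to 24 bits, is 0x535627.
Split into bytes (most-significant first): 53 56 27.
In big-endian order the high byte comes first in memory.
So the memory order matches the most-significant-first order: 53 56 27.

53 56 27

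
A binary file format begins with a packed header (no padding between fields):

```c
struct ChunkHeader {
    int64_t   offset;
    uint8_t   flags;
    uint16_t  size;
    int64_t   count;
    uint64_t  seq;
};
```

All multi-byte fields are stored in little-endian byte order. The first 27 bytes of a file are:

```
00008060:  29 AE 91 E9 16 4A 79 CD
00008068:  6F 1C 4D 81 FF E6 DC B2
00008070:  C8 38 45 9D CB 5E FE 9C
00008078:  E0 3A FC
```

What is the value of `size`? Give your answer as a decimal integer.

19740

`size` follows `offset` (8 B), `flags` (1 B), so it starts at offset 8 + 1 = 9 and occupies 2 bytes.
Bytes at offsets 9..10: 1C 4D.
Little-endian stores the least-significant byte at the lowest address.
Reassemble most-significant byte first: 4D 1C → 0x4D1C.
0x4D1C = 19740.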